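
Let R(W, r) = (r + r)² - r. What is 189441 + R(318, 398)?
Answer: 822659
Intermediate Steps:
R(W, r) = -r + 4*r² (R(W, r) = (2*r)² - r = 4*r² - r = -r + 4*r²)
189441 + R(318, 398) = 189441 + 398*(-1 + 4*398) = 189441 + 398*(-1 + 1592) = 189441 + 398*1591 = 189441 + 633218 = 822659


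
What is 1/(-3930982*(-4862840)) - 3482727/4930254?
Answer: -11095815277392864251/15707572730975275920 ≈ -0.70640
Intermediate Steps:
1/(-3930982*(-4862840)) - 3482727/4930254 = -1/3930982*(-1/4862840) - 3482727*1/4930254 = 1/19115736508880 - 1160909/1643418 = -11095815277392864251/15707572730975275920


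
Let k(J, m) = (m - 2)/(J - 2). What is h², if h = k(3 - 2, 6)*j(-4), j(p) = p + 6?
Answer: 64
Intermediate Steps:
j(p) = 6 + p
k(J, m) = (-2 + m)/(-2 + J)
h = -8 (h = ((-2 + 6)/(-2 + (3 - 2)))*(6 - 4) = (4/(-2 + 1))*2 = (4/(-1))*2 = -1*4*2 = -4*2 = -8)
h² = (-8)² = 64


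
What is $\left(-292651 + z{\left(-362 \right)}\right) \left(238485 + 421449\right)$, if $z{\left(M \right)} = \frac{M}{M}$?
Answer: $-193129685100$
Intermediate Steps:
$z{\left(M \right)} = 1$
$\left(-292651 + z{\left(-362 \right)}\right) \left(238485 + 421449\right) = \left(-292651 + 1\right) \left(238485 + 421449\right) = \left(-292650\right) 659934 = -193129685100$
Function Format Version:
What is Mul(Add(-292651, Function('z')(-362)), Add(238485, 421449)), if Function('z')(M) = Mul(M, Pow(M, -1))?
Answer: -193129685100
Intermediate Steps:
Function('z')(M) = 1
Mul(Add(-292651, Function('z')(-362)), Add(238485, 421449)) = Mul(Add(-292651, 1), Add(238485, 421449)) = Mul(-292650, 659934) = -193129685100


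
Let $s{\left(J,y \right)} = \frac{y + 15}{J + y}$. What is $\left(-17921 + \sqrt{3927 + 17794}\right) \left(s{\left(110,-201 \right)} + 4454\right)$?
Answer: $- \frac{7266965500}{91} + \frac{405500 \sqrt{21721}}{91} \approx -7.92 \cdot 10^{7}$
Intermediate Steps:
$s{\left(J,y \right)} = \frac{15 + y}{J + y}$
$\left(-17921 + \sqrt{3927 + 17794}\right) \left(s{\left(110,-201 \right)} + 4454\right) = \left(-17921 + \sqrt{3927 + 17794}\right) \left(\frac{15 - 201}{110 - 201} + 4454\right) = \left(-17921 + \sqrt{21721}\right) \left(\frac{1}{-91} \left(-186\right) + 4454\right) = \left(-17921 + \sqrt{21721}\right) \left(\left(- \frac{1}{91}\right) \left(-186\right) + 4454\right) = \left(-17921 + \sqrt{21721}\right) \left(\frac{186}{91} + 4454\right) = \left(-17921 + \sqrt{21721}\right) \frac{405500}{91} = - \frac{7266965500}{91} + \frac{405500 \sqrt{21721}}{91}$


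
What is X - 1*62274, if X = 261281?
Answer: 199007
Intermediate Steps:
X - 1*62274 = 261281 - 1*62274 = 261281 - 62274 = 199007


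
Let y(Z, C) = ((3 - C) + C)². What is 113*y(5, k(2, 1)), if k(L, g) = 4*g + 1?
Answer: 1017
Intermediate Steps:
k(L, g) = 1 + 4*g
y(Z, C) = 9 (y(Z, C) = 3² = 9)
113*y(5, k(2, 1)) = 113*9 = 1017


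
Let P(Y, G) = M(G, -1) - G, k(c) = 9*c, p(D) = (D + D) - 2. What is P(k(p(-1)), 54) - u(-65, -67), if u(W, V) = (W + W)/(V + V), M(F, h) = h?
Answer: -3750/67 ≈ -55.970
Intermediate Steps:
p(D) = -2 + 2*D (p(D) = 2*D - 2 = -2 + 2*D)
u(W, V) = W/V (u(W, V) = (2*W)/((2*V)) = (2*W)*(1/(2*V)) = W/V)
P(Y, G) = -1 - G
P(k(p(-1)), 54) - u(-65, -67) = (-1 - 1*54) - (-65)/(-67) = (-1 - 54) - (-65)*(-1)/67 = -55 - 1*65/67 = -55 - 65/67 = -3750/67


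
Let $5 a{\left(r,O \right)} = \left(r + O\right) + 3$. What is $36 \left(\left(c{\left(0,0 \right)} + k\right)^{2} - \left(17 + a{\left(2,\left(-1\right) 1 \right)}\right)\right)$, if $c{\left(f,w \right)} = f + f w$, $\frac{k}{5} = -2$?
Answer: $\frac{14796}{5} \approx 2959.2$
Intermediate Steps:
$k = -10$ ($k = 5 \left(-2\right) = -10$)
$a{\left(r,O \right)} = \frac{3}{5} + \frac{O}{5} + \frac{r}{5}$ ($a{\left(r,O \right)} = \frac{\left(r + O\right) + 3}{5} = \frac{\left(O + r\right) + 3}{5} = \frac{3 + O + r}{5} = \frac{3}{5} + \frac{O}{5} + \frac{r}{5}$)
$36 \left(\left(c{\left(0,0 \right)} + k\right)^{2} - \left(17 + a{\left(2,\left(-1\right) 1 \right)}\right)\right) = 36 \left(\left(0 \left(1 + 0\right) - 10\right)^{2} - \left(\frac{88}{5} + \frac{2}{5} + \frac{1}{5} \left(-1\right) 1\right)\right) = 36 \left(\left(0 \cdot 1 - 10\right)^{2} - \left(18 - \frac{1}{5}\right)\right) = 36 \left(\left(0 - 10\right)^{2} - \frac{89}{5}\right) = 36 \left(\left(-10\right)^{2} - \frac{89}{5}\right) = 36 \left(100 - \frac{89}{5}\right) = 36 \cdot \frac{411}{5} = \frac{14796}{5}$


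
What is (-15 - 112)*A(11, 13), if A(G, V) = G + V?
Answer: -3048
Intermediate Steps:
(-15 - 112)*A(11, 13) = (-15 - 112)*(11 + 13) = -127*24 = -3048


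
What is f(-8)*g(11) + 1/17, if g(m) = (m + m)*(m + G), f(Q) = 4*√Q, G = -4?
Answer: 1/17 + 1232*I*√2 ≈ 0.058824 + 1742.3*I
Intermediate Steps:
g(m) = 2*m*(-4 + m) (g(m) = (m + m)*(m - 4) = (2*m)*(-4 + m) = 2*m*(-4 + m))
f(-8)*g(11) + 1/17 = (4*√(-8))*(2*11*(-4 + 11)) + 1/17 = (4*(2*I*√2))*(2*11*7) + 1/17 = (8*I*√2)*154 + 1/17 = 1232*I*√2 + 1/17 = 1/17 + 1232*I*√2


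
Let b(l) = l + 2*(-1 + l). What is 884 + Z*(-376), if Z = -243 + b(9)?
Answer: 82852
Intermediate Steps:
b(l) = -2 + 3*l (b(l) = l + (-2 + 2*l) = -2 + 3*l)
Z = -218 (Z = -243 + (-2 + 3*9) = -243 + (-2 + 27) = -243 + 25 = -218)
884 + Z*(-376) = 884 - 218*(-376) = 884 + 81968 = 82852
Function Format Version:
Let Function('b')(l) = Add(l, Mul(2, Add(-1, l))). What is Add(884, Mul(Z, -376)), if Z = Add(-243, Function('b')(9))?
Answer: 82852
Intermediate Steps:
Function('b')(l) = Add(-2, Mul(3, l)) (Function('b')(l) = Add(l, Add(-2, Mul(2, l))) = Add(-2, Mul(3, l)))
Z = -218 (Z = Add(-243, Add(-2, Mul(3, 9))) = Add(-243, Add(-2, 27)) = Add(-243, 25) = -218)
Add(884, Mul(Z, -376)) = Add(884, Mul(-218, -376)) = Add(884, 81968) = 82852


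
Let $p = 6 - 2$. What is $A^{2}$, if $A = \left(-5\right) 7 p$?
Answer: $19600$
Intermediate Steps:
$p = 4$ ($p = 6 - 2 = 4$)
$A = -140$ ($A = \left(-5\right) 7 \cdot 4 = \left(-35\right) 4 = -140$)
$A^{2} = \left(-140\right)^{2} = 19600$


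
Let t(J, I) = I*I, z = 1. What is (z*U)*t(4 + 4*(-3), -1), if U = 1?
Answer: 1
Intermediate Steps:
t(J, I) = I²
(z*U)*t(4 + 4*(-3), -1) = (1*1)*(-1)² = 1*1 = 1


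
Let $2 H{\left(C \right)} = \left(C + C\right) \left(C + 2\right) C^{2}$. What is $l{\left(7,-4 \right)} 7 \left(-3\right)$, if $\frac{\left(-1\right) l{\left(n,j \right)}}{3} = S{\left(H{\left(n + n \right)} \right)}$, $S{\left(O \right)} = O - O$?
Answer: $0$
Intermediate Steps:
$H{\left(C \right)} = C^{3} \left(2 + C\right)$ ($H{\left(C \right)} = \frac{\left(C + C\right) \left(C + 2\right) C^{2}}{2} = \frac{2 C \left(2 + C\right) C^{2}}{2} = \frac{2 C^{3} \left(2 + C\right)}{2} = C^{3} \left(2 + C\right)$)
$S{\left(O \right)} = 0$
$l{\left(n,j \right)} = 0$ ($l{\left(n,j \right)} = \left(-3\right) 0 = 0$)
$l{\left(7,-4 \right)} 7 \left(-3\right) = 0 \cdot 7 \left(-3\right) = 0 \left(-3\right) = 0$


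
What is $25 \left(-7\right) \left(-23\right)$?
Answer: $4025$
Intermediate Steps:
$25 \left(-7\right) \left(-23\right) = \left(-175\right) \left(-23\right) = 4025$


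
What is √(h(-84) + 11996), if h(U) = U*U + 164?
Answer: 4*√1201 ≈ 138.62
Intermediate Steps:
h(U) = 164 + U² (h(U) = U² + 164 = 164 + U²)
√(h(-84) + 11996) = √((164 + (-84)²) + 11996) = √((164 + 7056) + 11996) = √(7220 + 11996) = √19216 = 4*√1201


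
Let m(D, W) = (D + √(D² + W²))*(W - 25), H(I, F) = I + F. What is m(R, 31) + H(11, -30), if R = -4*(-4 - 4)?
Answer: 173 + 6*√1985 ≈ 440.32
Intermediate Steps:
H(I, F) = F + I
R = 32 (R = -4*(-8) = 32)
m(D, W) = (-25 + W)*(D + √(D² + W²)) (m(D, W) = (D + √(D² + W²))*(-25 + W) = (-25 + W)*(D + √(D² + W²)))
m(R, 31) + H(11, -30) = (-25*32 - 25*√(32² + 31²) + 32*31 + 31*√(32² + 31²)) + (-30 + 11) = (-800 - 25*√(1024 + 961) + 992 + 31*√(1024 + 961)) - 19 = (-800 - 25*√1985 + 992 + 31*√1985) - 19 = (192 + 6*√1985) - 19 = 173 + 6*√1985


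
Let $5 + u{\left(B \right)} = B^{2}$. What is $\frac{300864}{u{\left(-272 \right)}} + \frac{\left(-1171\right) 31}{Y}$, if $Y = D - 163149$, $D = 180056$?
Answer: $\frac{82799861}{43129757} \approx 1.9198$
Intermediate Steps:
$u{\left(B \right)} = -5 + B^{2}$
$Y = 16907$ ($Y = 180056 - 163149 = 16907$)
$\frac{300864}{u{\left(-272 \right)}} + \frac{\left(-1171\right) 31}{Y} = \frac{300864}{-5 + \left(-272\right)^{2}} + \frac{\left(-1171\right) 31}{16907} = \frac{300864}{-5 + 73984} - \frac{36301}{16907} = \frac{300864}{73979} - \frac{36301}{16907} = \frac{82799861}{43129757}$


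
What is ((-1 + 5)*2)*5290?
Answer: 42320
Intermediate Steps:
((-1 + 5)*2)*5290 = (4*2)*5290 = 8*5290 = 42320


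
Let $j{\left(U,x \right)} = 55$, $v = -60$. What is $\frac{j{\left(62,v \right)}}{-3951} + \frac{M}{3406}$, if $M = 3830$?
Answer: $\frac{7472500}{6728553} \approx 1.1106$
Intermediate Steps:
$\frac{j{\left(62,v \right)}}{-3951} + \frac{M}{3406} = \frac{55}{-3951} + \frac{3830}{3406} = 55 \left(- \frac{1}{3951}\right) + 3830 \cdot \frac{1}{3406} = - \frac{55}{3951} + \frac{1915}{1703} = \frac{7472500}{6728553}$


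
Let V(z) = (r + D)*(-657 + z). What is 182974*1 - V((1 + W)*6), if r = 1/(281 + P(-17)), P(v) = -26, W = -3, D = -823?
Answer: -31246882/85 ≈ -3.6761e+5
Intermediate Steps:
r = 1/255 (r = 1/(281 - 26) = 1/255 ≈ 0.0039216)
V(z) = 45960216/85 - 209864*z/255 (V(z) = (1/255 - 823)*(-657 + z) = -209864*(-657 + z)/255 = 45960216/85 - 209864*z/255)
182974*1 - V((1 + W)*6) = 182974*1 - (45960216/85 - 209864*(1 - 3)*6/255) = 182974 - (45960216/85 - (-419728)*6/255) = 182974 - (45960216/85 - 209864/255*(-12)) = 182974 - (45960216/85 + 839456/85) = 182974 - 1*46799672/85 = 182974 - 46799672/85 = -31246882/85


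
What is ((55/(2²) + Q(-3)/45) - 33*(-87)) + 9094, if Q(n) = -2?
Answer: 2156167/180 ≈ 11979.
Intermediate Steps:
((55/(2²) + Q(-3)/45) - 33*(-87)) + 9094 = ((55/(2²) - 2/45) - 33*(-87)) + 9094 = ((55/4 - 2*1/45) + 2871) + 9094 = ((55*(¼) - 2/45) + 2871) + 9094 = ((55/4 - 2/45) + 2871) + 9094 = (2467/180 + 2871) + 9094 = 519247/180 + 9094 = 2156167/180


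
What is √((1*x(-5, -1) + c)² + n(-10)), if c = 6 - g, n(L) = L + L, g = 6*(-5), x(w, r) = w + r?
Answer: 4*√55 ≈ 29.665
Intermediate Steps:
x(w, r) = r + w
g = -30
n(L) = 2*L
c = 36 (c = 6 - 1*(-30) = 6 + 30 = 36)
√((1*x(-5, -1) + c)² + n(-10)) = √((1*(-1 - 5) + 36)² + 2*(-10)) = √((1*(-6) + 36)² - 20) = √((-6 + 36)² - 20) = √(30² - 20) = √(900 - 20) = √880 = 4*√55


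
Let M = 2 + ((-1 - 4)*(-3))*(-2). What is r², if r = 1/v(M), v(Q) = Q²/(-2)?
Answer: 1/153664 ≈ 6.5077e-6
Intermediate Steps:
M = -28 (M = 2 - 5*(-3)*(-2) = 2 + 15*(-2) = 2 - 30 = -28)
v(Q) = -Q²/2 (v(Q) = Q²*(-½) = -Q²/2)
r = -1/392 (r = 1/(-½*(-28)²) = 1/(-½*784) = 1/(-392) = -1/392 ≈ -0.0025510)
r² = (-1/392)² = 1/153664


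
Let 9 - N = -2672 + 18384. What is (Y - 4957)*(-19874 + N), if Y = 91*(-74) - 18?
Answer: 416571093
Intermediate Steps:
N = -15703 (N = 9 - (-2672 + 18384) = 9 - 1*15712 = 9 - 15712 = -15703)
Y = -6752 (Y = -6734 - 18 = -6752)
(Y - 4957)*(-19874 + N) = (-6752 - 4957)*(-19874 - 15703) = -11709*(-35577) = 416571093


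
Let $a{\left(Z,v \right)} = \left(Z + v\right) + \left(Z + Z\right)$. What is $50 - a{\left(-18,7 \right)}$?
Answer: $97$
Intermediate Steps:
$a{\left(Z,v \right)} = v + 3 Z$ ($a{\left(Z,v \right)} = \left(Z + v\right) + 2 Z = v + 3 Z$)
$50 - a{\left(-18,7 \right)} = 50 - \left(7 + 3 \left(-18\right)\right) = 50 - \left(7 - 54\right) = 50 - -47 = 50 + 47 = 97$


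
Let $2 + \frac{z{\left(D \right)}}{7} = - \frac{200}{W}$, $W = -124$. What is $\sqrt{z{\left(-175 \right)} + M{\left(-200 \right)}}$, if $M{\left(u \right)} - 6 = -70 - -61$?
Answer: $\frac{i \sqrt{5487}}{31} \approx 2.3895 i$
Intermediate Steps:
$M{\left(u \right)} = -3$ ($M{\left(u \right)} = 6 - 9 = -3$)
$z{\left(D \right)} = - \frac{84}{31}$ ($z{\left(D \right)} = -14 + 7 \left(- \frac{200}{-124}\right) = -14 + 7 \left(\left(-200\right) \left(- \frac{1}{124}\right)\right) = -14 + 7 \cdot \frac{50}{31} = -14 + \frac{350}{31} = - \frac{84}{31}$)
$\sqrt{z{\left(-175 \right)} + M{\left(-200 \right)}} = \sqrt{- \frac{84}{31} - 3} = \sqrt{- \frac{177}{31}} = \frac{i \sqrt{5487}}{31}$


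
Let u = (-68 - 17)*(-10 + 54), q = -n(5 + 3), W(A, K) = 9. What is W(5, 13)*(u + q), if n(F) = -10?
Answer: -33570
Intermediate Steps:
q = 10 (q = -1*(-10) = 10)
u = -3740 (u = -85*44 = -3740)
W(5, 13)*(u + q) = 9*(-3740 + 10) = 9*(-3730) = -33570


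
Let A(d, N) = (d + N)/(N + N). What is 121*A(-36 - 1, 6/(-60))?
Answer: 44891/2 ≈ 22446.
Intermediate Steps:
A(d, N) = (N + d)/(2*N) (A(d, N) = (N + d)/((2*N)) = (N + d)*(1/(2*N)) = (N + d)/(2*N))
121*A(-36 - 1, 6/(-60)) = 121*((6/(-60) + (-36 - 1))/(2*((6/(-60))))) = 121*((6*(-1/60) - 37)/(2*((6*(-1/60))))) = 121*((-⅒ - 37)/(2*(-⅒))) = 121*((½)*(-10)*(-371/10)) = 121*(371/2) = 44891/2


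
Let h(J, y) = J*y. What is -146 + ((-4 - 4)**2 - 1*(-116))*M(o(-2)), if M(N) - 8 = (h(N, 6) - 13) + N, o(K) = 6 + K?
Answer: 3994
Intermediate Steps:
M(N) = -5 + 7*N (M(N) = 8 + ((N*6 - 13) + N) = 8 + ((6*N - 13) + N) = 8 + ((-13 + 6*N) + N) = 8 + (-13 + 7*N) = -5 + 7*N)
-146 + ((-4 - 4)**2 - 1*(-116))*M(o(-2)) = -146 + ((-4 - 4)**2 - 1*(-116))*(-5 + 7*(6 - 2)) = -146 + ((-8)**2 + 116)*(-5 + 7*4) = -146 + (64 + 116)*(-5 + 28) = -146 + 180*23 = -146 + 4140 = 3994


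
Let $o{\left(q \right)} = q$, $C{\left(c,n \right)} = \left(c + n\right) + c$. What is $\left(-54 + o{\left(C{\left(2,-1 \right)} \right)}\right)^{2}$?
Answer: $2601$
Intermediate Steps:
$C{\left(c,n \right)} = n + 2 c$
$\left(-54 + o{\left(C{\left(2,-1 \right)} \right)}\right)^{2} = \left(-54 + \left(-1 + 2 \cdot 2\right)\right)^{2} = \left(-54 + \left(-1 + 4\right)\right)^{2} = \left(-54 + 3\right)^{2} = \left(-51\right)^{2} = 2601$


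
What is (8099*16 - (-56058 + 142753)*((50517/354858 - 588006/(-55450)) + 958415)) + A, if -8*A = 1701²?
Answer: -31142292787612949709/374797640 ≈ -8.3091e+10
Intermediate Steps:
A = -2893401/8 (A = -⅛*1701² = -⅛*2893401 = -2893401/8 ≈ -3.6168e+5)
(8099*16 - (-56058 + 142753)*((50517/354858 - 588006/(-55450)) + 958415)) + A = (8099*16 - (-56058 + 142753)*((50517/354858 - 588006/(-55450)) + 958415)) - 2893401/8 = (129584 - 86695*((50517*(1/354858) - 588006*(-1/55450)) + 958415)) - 2893401/8 = (129584 - 86695*((16839/118286 + 294003/27725) + 958415)) - 2893401/8 = (129584 - 86695*(35243300133/3279479350 + 958415)) - 2893401/8 = (129584 - 86695*3143137444530383/3279479350) - 2893401/8 = (129584 - 1*7785551450101758691/93699410) - 2893401/8 = (129584 - 7785551450101758691/93699410) - 2893401/8 = -7785539308157413251/93699410 - 2893401/8 = -31142292787612949709/374797640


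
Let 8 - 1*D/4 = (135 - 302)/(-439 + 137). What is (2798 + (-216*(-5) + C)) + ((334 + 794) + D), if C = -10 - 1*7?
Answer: 757837/151 ≈ 5018.8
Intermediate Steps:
C = -17 (C = -10 - 7 = -17)
D = 4498/151 (D = 32 - 4*(135 - 302)/(-439 + 137) = 32 - (-668)/(-302) = 32 - (-668)*(-1)/302 = 32 - 4*167/302 = 32 - 334/151 = 4498/151 ≈ 29.788)
(2798 + (-216*(-5) + C)) + ((334 + 794) + D) = (2798 + (-216*(-5) - 17)) + ((334 + 794) + 4498/151) = (2798 + (-24*(-45) - 17)) + (1128 + 4498/151) = (2798 + (1080 - 17)) + 174826/151 = (2798 + 1063) + 174826/151 = 3861 + 174826/151 = 757837/151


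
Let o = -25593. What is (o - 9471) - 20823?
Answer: -55887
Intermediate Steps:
(o - 9471) - 20823 = (-25593 - 9471) - 20823 = -35064 - 20823 = -55887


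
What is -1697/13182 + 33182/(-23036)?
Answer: -4581704/2919813 ≈ -1.5692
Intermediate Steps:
-1697/13182 + 33182/(-23036) = -1697*1/13182 + 33182*(-1/23036) = -1697/13182 - 16591/11518 = -4581704/2919813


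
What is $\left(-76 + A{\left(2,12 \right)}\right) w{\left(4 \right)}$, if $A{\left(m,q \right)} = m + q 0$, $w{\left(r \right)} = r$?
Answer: $-296$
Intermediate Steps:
$A{\left(m,q \right)} = m$ ($A{\left(m,q \right)} = m + 0 = m$)
$\left(-76 + A{\left(2,12 \right)}\right) w{\left(4 \right)} = \left(-76 + 2\right) 4 = \left(-74\right) 4 = -296$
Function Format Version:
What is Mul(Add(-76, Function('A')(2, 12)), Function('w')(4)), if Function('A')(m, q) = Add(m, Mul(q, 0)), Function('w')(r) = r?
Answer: -296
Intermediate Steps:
Function('A')(m, q) = m (Function('A')(m, q) = Add(m, 0) = m)
Mul(Add(-76, Function('A')(2, 12)), Function('w')(4)) = Mul(Add(-76, 2), 4) = Mul(-74, 4) = -296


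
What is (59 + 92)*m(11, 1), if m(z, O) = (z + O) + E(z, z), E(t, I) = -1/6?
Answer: 10721/6 ≈ 1786.8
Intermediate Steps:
E(t, I) = -⅙ (E(t, I) = -1*⅙ = -⅙)
m(z, O) = -⅙ + O + z (m(z, O) = (z + O) - ⅙ = (O + z) - ⅙ = -⅙ + O + z)
(59 + 92)*m(11, 1) = (59 + 92)*(-⅙ + 1 + 11) = 151*(71/6) = 10721/6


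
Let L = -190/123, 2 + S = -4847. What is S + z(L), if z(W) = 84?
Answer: -4765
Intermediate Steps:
S = -4849 (S = -2 - 4847 = -4849)
L = -190/123 (L = -190*1/123 = -190/123 ≈ -1.5447)
S + z(L) = -4849 + 84 = -4765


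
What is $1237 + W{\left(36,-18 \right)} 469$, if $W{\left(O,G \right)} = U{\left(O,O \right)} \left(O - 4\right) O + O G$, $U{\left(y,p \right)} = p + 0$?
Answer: $19147693$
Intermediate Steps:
$U{\left(y,p \right)} = p$
$W{\left(O,G \right)} = G O + O^{2} \left(-4 + O\right)$ ($W{\left(O,G \right)} = O \left(O - 4\right) O + O G = O \left(-4 + O\right) O + G O = O^{2} \left(-4 + O\right) + G O = G O + O^{2} \left(-4 + O\right)$)
$1237 + W{\left(36,-18 \right)} 469 = 1237 + 36 \left(-18 + 36^{2} - 144\right) 469 = 1237 + 36 \left(-18 + 1296 - 144\right) 469 = 1237 + 36 \cdot 1134 \cdot 469 = 1237 + 40824 \cdot 469 = 1237 + 19146456 = 19147693$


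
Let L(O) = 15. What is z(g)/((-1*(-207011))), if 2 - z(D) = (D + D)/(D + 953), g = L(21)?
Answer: 953/100193324 ≈ 9.5116e-6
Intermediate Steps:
g = 15
z(D) = 2 - 2*D/(953 + D) (z(D) = 2 - (D + D)/(D + 953) = 2 - 2*D/(953 + D))
z(g)/((-1*(-207011))) = (1906/(953 + 15))/((-1*(-207011))) = (1906/968)/207011 = (1906*(1/968))*(1/207011) = (953/484)*(1/207011) = 953/100193324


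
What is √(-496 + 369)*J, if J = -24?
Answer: -24*I*√127 ≈ -270.47*I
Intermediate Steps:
√(-496 + 369)*J = √(-496 + 369)*(-24) = √(-127)*(-24) = (I*√127)*(-24) = -24*I*√127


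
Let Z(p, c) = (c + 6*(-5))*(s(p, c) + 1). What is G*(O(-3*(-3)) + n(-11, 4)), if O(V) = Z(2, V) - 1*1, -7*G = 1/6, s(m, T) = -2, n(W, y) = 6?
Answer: -13/21 ≈ -0.61905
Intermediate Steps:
Z(p, c) = 30 - c (Z(p, c) = (c + 6*(-5))*(-2 + 1) = (c - 30)*(-1) = (-30 + c)*(-1) = 30 - c)
G = -1/42 (G = -⅐/6 = -⅐*⅙ = -1/42 ≈ -0.023810)
O(V) = 29 - V (O(V) = (30 - V) - 1*1 = (30 - V) - 1 = 29 - V)
G*(O(-3*(-3)) + n(-11, 4)) = -((29 - (-3)*(-3)) + 6)/42 = -((29 - 1*9) + 6)/42 = -((29 - 9) + 6)/42 = -(20 + 6)/42 = -1/42*26 = -13/21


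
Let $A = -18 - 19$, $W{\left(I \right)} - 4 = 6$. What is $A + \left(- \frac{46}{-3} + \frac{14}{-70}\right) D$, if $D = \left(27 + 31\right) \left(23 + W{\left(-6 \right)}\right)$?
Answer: $\frac{144641}{5} \approx 28928.0$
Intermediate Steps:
$W{\left(I \right)} = 10$ ($W{\left(I \right)} = 4 + 6 = 10$)
$D = 1914$ ($D = \left(27 + 31\right) \left(23 + 10\right) = 58 \cdot 33 = 1914$)
$A = -37$
$A + \left(- \frac{46}{-3} + \frac{14}{-70}\right) D = -37 + \left(- \frac{46}{-3} + \frac{14}{-70}\right) 1914 = -37 + \left(\left(-46\right) \left(- \frac{1}{3}\right) + 14 \left(- \frac{1}{70}\right)\right) 1914 = -37 + \left(\frac{46}{3} - \frac{1}{5}\right) 1914 = -37 + \frac{227}{15} \cdot 1914 = -37 + \frac{144826}{5} = \frac{144641}{5}$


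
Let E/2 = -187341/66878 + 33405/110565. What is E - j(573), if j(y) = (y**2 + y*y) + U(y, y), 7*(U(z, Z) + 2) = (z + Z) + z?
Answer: -23130512617606/35211267 ≈ -6.5691e+5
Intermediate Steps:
U(z, Z) = -2 + Z/7 + 2*z/7 (U(z, Z) = -2 + ((z + Z) + z)/7 = -2 + ((Z + z) + z)/7 = -2 + (Z + 2*z)/7 = -2 + (Z/7 + 2*z/7) = -2 + Z/7 + 2*z/7)
j(y) = -2 + 2*y**2 + 3*y/7 (j(y) = (y**2 + y*y) + (-2 + y/7 + 2*y/7) = (y**2 + y**2) + (-2 + 3*y/7) = 2*y**2 + (-2 + 3*y/7) = -2 + 2*y**2 + 3*y/7)
E = -175993315/35211267 (E = 2*(-187341/66878 + 33405/110565) = 2*(-187341*1/66878 + 33405*(1/110565)) = 2*(-26763/9554 + 2227/7371) = 2*(-175993315/70422534) = -175993315/35211267 ≈ -4.9982)
E - j(573) = -175993315/35211267 - (-2 + 2*573**2 + (3/7)*573) = -175993315/35211267 - (-2 + 2*328329 + 1719/7) = -175993315/35211267 - (-2 + 656658 + 1719/7) = -175993315/35211267 - 1*4598311/7 = -175993315/35211267 - 4598311/7 = -23130512617606/35211267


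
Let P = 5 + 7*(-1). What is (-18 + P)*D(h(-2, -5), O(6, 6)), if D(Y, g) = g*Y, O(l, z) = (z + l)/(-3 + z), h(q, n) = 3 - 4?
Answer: 80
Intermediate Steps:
h(q, n) = -1
O(l, z) = (l + z)/(-3 + z)
D(Y, g) = Y*g
P = -2 (P = 5 - 7 = -2)
(-18 + P)*D(h(-2, -5), O(6, 6)) = (-18 - 2)*(-(6 + 6)/(-3 + 6)) = -(-20)*12/3 = -(-20)*(⅓)*12 = -(-20)*4 = -20*(-4) = 80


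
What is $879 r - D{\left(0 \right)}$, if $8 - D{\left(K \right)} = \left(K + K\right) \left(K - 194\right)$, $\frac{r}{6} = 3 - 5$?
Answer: $-10556$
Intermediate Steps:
$r = -12$ ($r = 6 \left(3 - 5\right) = 6 \left(-2\right) = -12$)
$D{\left(K \right)} = 8 - 2 K \left(-194 + K\right)$ ($D{\left(K \right)} = 8 - \left(K + K\right) \left(K - 194\right) = 8 - 2 K \left(-194 + K\right)$)
$879 r - D{\left(0 \right)} = 879 \left(-12\right) - \left(8 - 2 \cdot 0^{2} + 388 \cdot 0\right) = -10548 - \left(8 - 0 + 0\right) = -10548 - \left(8 + 0 + 0\right) = -10548 - 8 = -10556$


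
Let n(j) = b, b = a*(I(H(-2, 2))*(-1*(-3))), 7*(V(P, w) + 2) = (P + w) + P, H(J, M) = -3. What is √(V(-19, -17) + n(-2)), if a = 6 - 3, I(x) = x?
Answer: I*√1806/7 ≈ 6.071*I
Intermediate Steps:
V(P, w) = -2 + w/7 + 2*P/7 (V(P, w) = -2 + ((P + w) + P)/7 = -2 + (w + 2*P)/7 = -2 + (w/7 + 2*P/7) = -2 + w/7 + 2*P/7)
a = 3
b = -27 (b = 3*(-(-3)*(-3)) = 3*(-3*3) = 3*(-9) = -27)
n(j) = -27
√(V(-19, -17) + n(-2)) = √((-2 + (⅐)*(-17) + (2/7)*(-19)) - 27) = √((-2 - 17/7 - 38/7) - 27) = √(-69/7 - 27) = √(-258/7) = I*√1806/7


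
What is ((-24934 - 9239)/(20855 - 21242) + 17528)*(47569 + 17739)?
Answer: 49470875308/43 ≈ 1.1505e+9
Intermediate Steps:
((-24934 - 9239)/(20855 - 21242) + 17528)*(47569 + 17739) = (-34173/(-387) + 17528)*65308 = (-34173*(-1/387) + 17528)*65308 = (3797/43 + 17528)*65308 = (757501/43)*65308 = 49470875308/43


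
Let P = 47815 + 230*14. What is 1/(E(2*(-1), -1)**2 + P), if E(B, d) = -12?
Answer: 1/51179 ≈ 1.9539e-5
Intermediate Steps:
P = 51035 (P = 47815 + 3220 = 51035)
1/(E(2*(-1), -1)**2 + P) = 1/((-12)**2 + 51035) = 1/(144 + 51035) = 1/51179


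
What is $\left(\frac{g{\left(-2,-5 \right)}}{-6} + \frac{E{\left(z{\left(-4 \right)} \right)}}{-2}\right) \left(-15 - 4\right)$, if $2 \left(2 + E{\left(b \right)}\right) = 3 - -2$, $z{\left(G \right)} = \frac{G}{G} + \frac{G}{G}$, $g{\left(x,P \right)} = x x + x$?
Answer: $\frac{133}{12} \approx 11.083$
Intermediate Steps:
$g{\left(x,P \right)} = x + x^{2}$ ($g{\left(x,P \right)} = x^{2} + x = x + x^{2}$)
$z{\left(G \right)} = 2$ ($z{\left(G \right)} = 1 + 1 = 2$)
$E{\left(b \right)} = \frac{1}{2}$ ($E{\left(b \right)} = -2 + \frac{3 - -2}{2} = -2 + \frac{3 + 2}{2} = -2 + \frac{1}{2} \cdot 5 = -2 + \frac{5}{2} = \frac{1}{2}$)
$\left(\frac{g{\left(-2,-5 \right)}}{-6} + \frac{E{\left(z{\left(-4 \right)} \right)}}{-2}\right) \left(-15 - 4\right) = \left(\frac{\left(-2\right) \left(1 - 2\right)}{-6} + \frac{1}{2 \left(-2\right)}\right) \left(-15 - 4\right) = \left(\left(-2\right) \left(-1\right) \left(- \frac{1}{6}\right) + \frac{1}{2} \left(- \frac{1}{2}\right)\right) \left(-19\right) = \left(2 \left(- \frac{1}{6}\right) - \frac{1}{4}\right) \left(-19\right) = \left(- \frac{1}{3} - \frac{1}{4}\right) \left(-19\right) = \left(- \frac{7}{12}\right) \left(-19\right) = \frac{133}{12}$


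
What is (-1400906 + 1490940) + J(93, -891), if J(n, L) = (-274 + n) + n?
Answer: 89946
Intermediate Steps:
J(n, L) = -274 + 2*n
(-1400906 + 1490940) + J(93, -891) = (-1400906 + 1490940) + (-274 + 2*93) = 90034 + (-274 + 186) = 90034 - 88 = 89946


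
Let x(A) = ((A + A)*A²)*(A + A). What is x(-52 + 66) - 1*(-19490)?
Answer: 173154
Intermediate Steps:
x(A) = 4*A⁴ (x(A) = ((2*A)*A²)*(2*A) = (2*A³)*(2*A) = 4*A⁴)
x(-52 + 66) - 1*(-19490) = 4*(-52 + 66)⁴ - 1*(-19490) = 4*14⁴ + 19490 = 4*38416 + 19490 = 153664 + 19490 = 173154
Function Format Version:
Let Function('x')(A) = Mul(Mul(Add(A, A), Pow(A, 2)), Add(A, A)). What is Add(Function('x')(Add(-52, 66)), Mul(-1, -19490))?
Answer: 173154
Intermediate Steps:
Function('x')(A) = Mul(4, Pow(A, 4)) (Function('x')(A) = Mul(Mul(Mul(2, A), Pow(A, 2)), Mul(2, A)) = Mul(Mul(2, Pow(A, 3)), Mul(2, A)) = Mul(4, Pow(A, 4)))
Add(Function('x')(Add(-52, 66)), Mul(-1, -19490)) = Add(Mul(4, Pow(Add(-52, 66), 4)), Mul(-1, -19490)) = Add(Mul(4, Pow(14, 4)), 19490) = Add(Mul(4, 38416), 19490) = Add(153664, 19490) = 173154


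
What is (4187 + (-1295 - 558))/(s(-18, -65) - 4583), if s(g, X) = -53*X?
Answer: -1167/569 ≈ -2.0510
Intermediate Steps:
(4187 + (-1295 - 558))/(s(-18, -65) - 4583) = (4187 + (-1295 - 558))/(-53*(-65) - 4583) = (4187 - 1853)/(3445 - 4583) = 2334/(-1138) = 2334*(-1/1138) = -1167/569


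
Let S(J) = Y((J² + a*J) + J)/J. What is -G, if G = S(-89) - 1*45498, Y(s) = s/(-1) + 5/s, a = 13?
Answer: 5396933746/118815 ≈ 45423.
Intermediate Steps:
Y(s) = -s + 5/s (Y(s) = s*(-1) + 5/s = -s + 5/s)
S(J) = (-J² - 14*J + 5/(J² + 14*J))/J (S(J) = (-((J² + 13*J) + J) + 5/((J² + 13*J) + J))/J = (-(J² + 14*J) + 5/(J² + 14*J))/J = ((-J² - 14*J) + 5/(J² + 14*J))/J = (-J² - 14*J + 5/(J² + 14*J))/J)
G = -5396933746/118815 (G = (5 - 1*(-89)²*(14 - 89)²)/((-89)²*(14 - 89)) - 1*45498 = (1/7921)*(5 - 1*7921*(-75)²)/(-75) - 45498 = (1/7921)*(-1/75)*(5 - 1*7921*5625) - 45498 = (1/7921)*(-1/75)*(5 - 44555625) - 45498 = (1/7921)*(-1/75)*(-44555620) - 45498 = 8911124/118815 - 45498 = -5396933746/118815 ≈ -45423.)
-G = -1*(-5396933746/118815) = 5396933746/118815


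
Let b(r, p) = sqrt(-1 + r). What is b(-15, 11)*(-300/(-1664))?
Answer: 75*I/104 ≈ 0.72115*I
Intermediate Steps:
b(-15, 11)*(-300/(-1664)) = sqrt(-1 - 15)*(-300/(-1664)) = sqrt(-16)*(-300*(-1/1664)) = (4*I)*(75/416) = 75*I/104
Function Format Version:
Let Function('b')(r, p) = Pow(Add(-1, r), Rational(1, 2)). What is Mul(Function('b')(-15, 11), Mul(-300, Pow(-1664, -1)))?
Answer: Mul(Rational(75, 104), I) ≈ Mul(0.72115, I)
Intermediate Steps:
Mul(Function('b')(-15, 11), Mul(-300, Pow(-1664, -1))) = Mul(Pow(Add(-1, -15), Rational(1, 2)), Mul(-300, Pow(-1664, -1))) = Mul(Pow(-16, Rational(1, 2)), Mul(-300, Rational(-1, 1664))) = Mul(Mul(4, I), Rational(75, 416)) = Mul(Rational(75, 104), I)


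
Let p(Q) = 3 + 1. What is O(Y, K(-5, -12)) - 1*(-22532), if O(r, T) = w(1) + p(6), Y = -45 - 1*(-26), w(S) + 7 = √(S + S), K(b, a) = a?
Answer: 22529 + √2 ≈ 22530.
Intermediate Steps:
w(S) = -7 + √2*√S (w(S) = -7 + √(S + S) = -7 + √(2*S) = -7 + √2*√S)
p(Q) = 4
Y = -19 (Y = -45 + 26 = -19)
O(r, T) = -3 + √2 (O(r, T) = (-7 + √2*√1) + 4 = (-7 + √2*1) + 4 = (-7 + √2) + 4 = -3 + √2)
O(Y, K(-5, -12)) - 1*(-22532) = (-3 + √2) - 1*(-22532) = (-3 + √2) + 22532 = 22529 + √2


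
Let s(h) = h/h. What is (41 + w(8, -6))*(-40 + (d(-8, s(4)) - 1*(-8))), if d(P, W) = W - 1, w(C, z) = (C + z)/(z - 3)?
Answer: -11744/9 ≈ -1304.9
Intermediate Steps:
w(C, z) = (C + z)/(-3 + z)
s(h) = 1
d(P, W) = -1 + W
(41 + w(8, -6))*(-40 + (d(-8, s(4)) - 1*(-8))) = (41 + (8 - 6)/(-3 - 6))*(-40 + ((-1 + 1) - 1*(-8))) = (41 + 2/(-9))*(-40 + (0 + 8)) = (41 - ⅑*2)*(-40 + 8) = (41 - 2/9)*(-32) = (367/9)*(-32) = -11744/9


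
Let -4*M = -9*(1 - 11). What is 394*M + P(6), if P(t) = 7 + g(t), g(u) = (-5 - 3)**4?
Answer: -4762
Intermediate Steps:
M = -45/2 (M = -(-9)*(1 - 11)/4 = -(-9)*(-10)/4 = -1/4*90 = -45/2 ≈ -22.500)
g(u) = 4096 (g(u) = (-8)**4 = 4096)
P(t) = 4103 (P(t) = 7 + 4096 = 4103)
394*M + P(6) = 394*(-45/2) + 4103 = -8865 + 4103 = -4762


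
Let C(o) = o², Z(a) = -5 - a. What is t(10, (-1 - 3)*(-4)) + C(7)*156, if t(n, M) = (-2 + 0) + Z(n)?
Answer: 7627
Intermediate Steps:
t(n, M) = -7 - n (t(n, M) = (-2 + 0) + (-5 - n) = -2 + (-5 - n) = -7 - n)
t(10, (-1 - 3)*(-4)) + C(7)*156 = (-7 - 1*10) + 7²*156 = (-7 - 10) + 49*156 = -17 + 7644 = 7627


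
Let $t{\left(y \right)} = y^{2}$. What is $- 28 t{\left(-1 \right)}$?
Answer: $-28$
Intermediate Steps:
$- 28 t{\left(-1 \right)} = - 28 \left(-1\right)^{2} = \left(-28\right) 1 = -28$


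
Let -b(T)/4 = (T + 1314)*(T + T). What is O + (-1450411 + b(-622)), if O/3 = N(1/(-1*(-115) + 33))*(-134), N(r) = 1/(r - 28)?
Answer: 2752326593/1381 ≈ 1.9930e+6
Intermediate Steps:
b(T) = -8*T*(1314 + T) (b(T) = -4*(T + 1314)*(T + T) = -4*(1314 + T)*2*T = -8*T*(1314 + T))
N(r) = 1/(-28 + r)
O = 19832/1381 (O = 3*(-134/(-28 + 1/(-1*(-115) + 33))) = 3*(-134/(-28 + 1/(115 + 33))) = 3*(-134/(-28 + 1/148)) = 3*(-134/(-4143/148)) = 3*(-148/4143*(-134)) = 3*(19832/4143) = 19832/1381 ≈ 14.361)
O + (-1450411 + b(-622)) = 19832/1381 + (-1450411 - 8*(-622)*(1314 - 622)) = 19832/1381 + (-1450411 - 8*(-622)*692) = 19832/1381 + (-1450411 + 3443392) = 19832/1381 + 1992981 = 2752326593/1381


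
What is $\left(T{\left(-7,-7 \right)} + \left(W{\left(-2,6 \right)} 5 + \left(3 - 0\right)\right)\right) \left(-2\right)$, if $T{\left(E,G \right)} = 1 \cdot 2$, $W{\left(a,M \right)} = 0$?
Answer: $-10$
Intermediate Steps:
$T{\left(E,G \right)} = 2$
$\left(T{\left(-7,-7 \right)} + \left(W{\left(-2,6 \right)} 5 + \left(3 - 0\right)\right)\right) \left(-2\right) = \left(2 + \left(0 \cdot 5 + \left(3 - 0\right)\right)\right) \left(-2\right) = \left(2 + \left(0 + \left(3 + 0\right)\right)\right) \left(-2\right) = \left(2 + \left(0 + 3\right)\right) \left(-2\right) = \left(2 + 3\right) \left(-2\right) = 5 \left(-2\right) = -10$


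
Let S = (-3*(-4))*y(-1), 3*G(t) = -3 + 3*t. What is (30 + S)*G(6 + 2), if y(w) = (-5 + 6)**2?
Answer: 294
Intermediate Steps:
G(t) = -1 + t (G(t) = (-3 + 3*t)/3 = -1 + t)
y(w) = 1 (y(w) = 1**2 = 1)
S = 12 (S = -3*(-4)*1 = 12*1 = 12)
(30 + S)*G(6 + 2) = (30 + 12)*(-1 + (6 + 2)) = 42*(-1 + 8) = 42*7 = 294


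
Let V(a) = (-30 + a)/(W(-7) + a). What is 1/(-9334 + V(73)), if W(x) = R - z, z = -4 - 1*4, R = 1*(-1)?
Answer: -80/746677 ≈ -0.00010714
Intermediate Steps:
R = -1
z = -8 (z = -4 - 4 = -8)
W(x) = 7 (W(x) = -1 - 1*(-8) = -1 + 8 = 7)
V(a) = (-30 + a)/(7 + a)
1/(-9334 + V(73)) = 1/(-9334 + (-30 + 73)/(7 + 73)) = 1/(-9334 + 43/80) = 1/(-746677/80) = -80/746677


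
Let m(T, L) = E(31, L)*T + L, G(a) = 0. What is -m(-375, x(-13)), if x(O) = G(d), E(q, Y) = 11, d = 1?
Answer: 4125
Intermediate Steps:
x(O) = 0
m(T, L) = L + 11*T (m(T, L) = 11*T + L = L + 11*T)
-m(-375, x(-13)) = -(0 + 11*(-375)) = -(0 - 4125) = -1*(-4125) = 4125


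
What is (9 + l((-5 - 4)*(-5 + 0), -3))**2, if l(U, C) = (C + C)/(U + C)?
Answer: 3844/49 ≈ 78.449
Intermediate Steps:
l(U, C) = 2*C/(C + U) (l(U, C) = (2*C)/(C + U) = 2*C/(C + U))
(9 + l((-5 - 4)*(-5 + 0), -3))**2 = (9 + 2*(-3)/(-3 + (-5 - 4)*(-5 + 0)))**2 = (9 + 2*(-3)/(-3 - 9*(-5)))**2 = (9 + 2*(-3)/(-3 + 45))**2 = (9 + 2*(-3)/42)**2 = (9 + 2*(-3)*(1/42))**2 = (9 - 1/7)**2 = (62/7)**2 = 3844/49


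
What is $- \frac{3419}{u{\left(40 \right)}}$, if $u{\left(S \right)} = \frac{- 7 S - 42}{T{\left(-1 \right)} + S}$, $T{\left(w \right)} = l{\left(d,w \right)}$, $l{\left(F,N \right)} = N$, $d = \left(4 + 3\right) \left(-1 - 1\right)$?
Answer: $\frac{133341}{322} \approx 414.1$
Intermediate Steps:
$d = -14$ ($d = 7 \left(-2\right) = -14$)
$T{\left(w \right)} = w$
$u{\left(S \right)} = \frac{-42 - 7 S}{-1 + S}$ ($u{\left(S \right)} = \frac{- 7 S - 42}{-1 + S} = \frac{-42 - 7 S}{-1 + S}$)
$- \frac{3419}{u{\left(40 \right)}} = - \frac{3419}{7 \frac{1}{-1 + 40} \left(-6 - 40\right)} = - \frac{3419}{7 \cdot \frac{1}{39} \left(-6 - 40\right)} = - \frac{3419}{7 \cdot \frac{1}{39} \left(-46\right)} = - \frac{3419}{- \frac{322}{39}} = \left(-3419\right) \left(- \frac{39}{322}\right) = \frac{133341}{322}$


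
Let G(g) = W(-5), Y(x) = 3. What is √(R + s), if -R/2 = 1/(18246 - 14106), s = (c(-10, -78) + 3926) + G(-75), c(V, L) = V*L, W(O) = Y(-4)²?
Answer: √2244811270/690 ≈ 68.666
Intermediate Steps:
W(O) = 9 (W(O) = 3² = 9)
c(V, L) = L*V
G(g) = 9
s = 4715 (s = (-78*(-10) + 3926) + 9 = (780 + 3926) + 9 = 4706 + 9 = 4715)
R = -1/2070 (R = -2/(18246 - 14106) = -2/4140 = -2*1/4140 = -1/2070 ≈ -0.00048309)
√(R + s) = √(-1/2070 + 4715) = √(9760049/2070) = √2244811270/690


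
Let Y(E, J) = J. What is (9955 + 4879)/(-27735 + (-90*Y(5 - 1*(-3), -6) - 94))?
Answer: -14834/27289 ≈ -0.54359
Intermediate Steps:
(9955 + 4879)/(-27735 + (-90*Y(5 - 1*(-3), -6) - 94)) = (9955 + 4879)/(-27735 + (-90*(-6) - 94)) = 14834/(-27735 + (540 - 94)) = 14834/(-27735 + 446) = 14834/(-27289) = 14834*(-1/27289) = -14834/27289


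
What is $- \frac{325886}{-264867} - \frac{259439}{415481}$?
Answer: $\frac{66682611553}{110047206027} \approx 0.60595$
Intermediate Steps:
$- \frac{325886}{-264867} - \frac{259439}{415481} = \left(-325886\right) \left(- \frac{1}{264867}\right) - \frac{259439}{415481} = \frac{325886}{264867} - \frac{259439}{415481} = \frac{66682611553}{110047206027}$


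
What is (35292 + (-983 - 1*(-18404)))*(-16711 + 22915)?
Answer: 327031452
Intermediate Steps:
(35292 + (-983 - 1*(-18404)))*(-16711 + 22915) = (35292 + (-983 + 18404))*6204 = (35292 + 17421)*6204 = 52713*6204 = 327031452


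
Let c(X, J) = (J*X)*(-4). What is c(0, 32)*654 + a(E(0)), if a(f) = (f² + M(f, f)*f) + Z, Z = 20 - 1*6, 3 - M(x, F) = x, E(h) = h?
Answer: 14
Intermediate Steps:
M(x, F) = 3 - x
Z = 14 (Z = 20 - 6 = 14)
c(X, J) = -4*J*X
a(f) = 14 + f² + f*(3 - f) (a(f) = (f² + (3 - f)*f) + 14 = (f² + f*(3 - f)) + 14 = 14 + f² + f*(3 - f))
c(0, 32)*654 + a(E(0)) = -4*32*0*654 + (14 + 3*0) = 0*654 + (14 + 0) = 0 + 14 = 14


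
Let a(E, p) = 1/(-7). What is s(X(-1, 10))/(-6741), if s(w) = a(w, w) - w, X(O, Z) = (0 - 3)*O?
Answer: 22/47187 ≈ 0.00046623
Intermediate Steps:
a(E, p) = -⅐ (a(E, p) = 1*(-⅐) = -⅐)
X(O, Z) = -3*O
s(w) = -⅐ - w
s(X(-1, 10))/(-6741) = (-⅐ - (-3)*(-1))/(-6741) = (-⅐ - 1*3)*(-1/6741) = (-⅐ - 3)*(-1/6741) = -22/7*(-1/6741) = 22/47187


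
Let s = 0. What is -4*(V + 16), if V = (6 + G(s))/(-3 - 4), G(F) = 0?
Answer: -424/7 ≈ -60.571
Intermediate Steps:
V = -6/7 (V = (6 + 0)/(-3 - 4) = 6/(-7) = 6*(-⅐) = -6/7 ≈ -0.85714)
-4*(V + 16) = -4*(-6/7 + 16) = -4*106/7 = -424/7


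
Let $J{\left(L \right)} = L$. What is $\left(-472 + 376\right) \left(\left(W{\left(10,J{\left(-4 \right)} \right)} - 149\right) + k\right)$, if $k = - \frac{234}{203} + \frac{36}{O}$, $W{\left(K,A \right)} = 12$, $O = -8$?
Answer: $\frac{2780016}{203} \approx 13695.0$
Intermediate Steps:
$k = - \frac{2295}{406}$ ($k = - \frac{234}{203} + \frac{36}{-8} = \left(-234\right) \frac{1}{203} + 36 \left(- \frac{1}{8}\right) = - \frac{234}{203} - \frac{9}{2} = - \frac{2295}{406} \approx -5.6527$)
$\left(-472 + 376\right) \left(\left(W{\left(10,J{\left(-4 \right)} \right)} - 149\right) + k\right) = \left(-472 + 376\right) \left(\left(12 - 149\right) - \frac{2295}{406}\right) = - 96 \left(-137 - \frac{2295}{406}\right) = \left(-96\right) \left(- \frac{57917}{406}\right) = \frac{2780016}{203}$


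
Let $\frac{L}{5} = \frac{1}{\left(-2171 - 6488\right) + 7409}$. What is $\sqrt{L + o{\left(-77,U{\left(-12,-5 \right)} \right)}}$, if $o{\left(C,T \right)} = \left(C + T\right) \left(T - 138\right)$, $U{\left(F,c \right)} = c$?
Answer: $\frac{\sqrt{29314990}}{50} \approx 108.29$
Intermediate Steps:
$o{\left(C,T \right)} = \left(-138 + T\right) \left(C + T\right)$ ($o{\left(C,T \right)} = \left(C + T\right) \left(-138 + T\right) = \left(-138 + T\right) \left(C + T\right)$)
$L = - \frac{1}{250}$ ($L = \frac{5}{\left(-2171 - 6488\right) + 7409} = \frac{5}{-8659 + 7409} = \frac{5}{-1250} = 5 \left(- \frac{1}{1250}\right) = - \frac{1}{250} \approx -0.004$)
$\sqrt{L + o{\left(-77,U{\left(-12,-5 \right)} \right)}} = \sqrt{- \frac{1}{250} - \left(-11701 - 25\right)} = \sqrt{- \frac{1}{250} + \left(25 + 10626 + 690 + 385\right)} = \sqrt{- \frac{1}{250} + 11726} = \sqrt{\frac{2931499}{250}} = \frac{\sqrt{29314990}}{50}$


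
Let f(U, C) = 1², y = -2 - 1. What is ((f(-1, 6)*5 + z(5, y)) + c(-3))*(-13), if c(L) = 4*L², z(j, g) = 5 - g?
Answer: -637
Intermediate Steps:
y = -3
f(U, C) = 1
((f(-1, 6)*5 + z(5, y)) + c(-3))*(-13) = ((1*5 + (5 - 1*(-3))) + 4*(-3)²)*(-13) = ((5 + (5 + 3)) + 4*9)*(-13) = ((5 + 8) + 36)*(-13) = (13 + 36)*(-13) = 49*(-13) = -637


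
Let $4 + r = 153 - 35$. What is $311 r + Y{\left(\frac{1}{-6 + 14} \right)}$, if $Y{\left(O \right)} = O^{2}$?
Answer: $\frac{2269057}{64} \approx 35454.0$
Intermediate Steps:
$r = 114$ ($r = -4 + \left(153 - 35\right) = -4 + 118 = 114$)
$311 r + Y{\left(\frac{1}{-6 + 14} \right)} = 311 \cdot 114 + \left(\frac{1}{-6 + 14}\right)^{2} = 35454 + \left(\frac{1}{8}\right)^{2} = 35454 + \frac{1}{64} = \frac{2269057}{64}$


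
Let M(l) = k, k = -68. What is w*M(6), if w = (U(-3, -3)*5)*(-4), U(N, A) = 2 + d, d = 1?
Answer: 4080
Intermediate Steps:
U(N, A) = 3 (U(N, A) = 2 + 1 = 3)
M(l) = -68
w = -60 (w = (3*5)*(-4) = 15*(-4) = -60)
w*M(6) = -60*(-68) = 4080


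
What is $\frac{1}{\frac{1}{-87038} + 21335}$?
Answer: $\frac{87038}{1856955729} \approx 4.6871 \cdot 10^{-5}$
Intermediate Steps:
$\frac{1}{\frac{1}{-87038} + 21335} = \frac{1}{- \frac{1}{87038} + 21335} = \frac{1}{\frac{1856955729}{87038}} = \frac{87038}{1856955729}$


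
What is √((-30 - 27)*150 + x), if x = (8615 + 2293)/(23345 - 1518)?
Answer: 3*I*√452570578226/21827 ≈ 92.464*I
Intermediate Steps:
x = 10908/21827 ≈ 0.49975
√((-30 - 27)*150 + x) = √((-30 - 27)*150 + 10908/21827) = √(-57*150 + 10908/21827) = √(-8550 + 10908/21827) = √(-186609942/21827) = 3*I*√452570578226/21827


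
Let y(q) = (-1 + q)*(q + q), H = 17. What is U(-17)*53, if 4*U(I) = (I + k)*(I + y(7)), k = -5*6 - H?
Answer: -56816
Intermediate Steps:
k = -47 (k = -5*6 - 1*17 = -30 - 17 = -47)
y(q) = 2*q*(-1 + q) (y(q) = (-1 + q)*(2*q) = 2*q*(-1 + q))
U(I) = (-47 + I)*(84 + I)/4 (U(I) = ((I - 47)*(I + 2*7*(-1 + 7)))/4 = ((-47 + I)*(I + 2*7*6))/4 = ((-47 + I)*(I + 84))/4 = ((-47 + I)*(84 + I))/4 = (-47 + I)*(84 + I)/4)
U(-17)*53 = (-987 + (¼)*(-17)² + (37/4)*(-17))*53 = (-987 + (¼)*289 - 629/4)*53 = (-987 + 289/4 - 629/4)*53 = -1072*53 = -56816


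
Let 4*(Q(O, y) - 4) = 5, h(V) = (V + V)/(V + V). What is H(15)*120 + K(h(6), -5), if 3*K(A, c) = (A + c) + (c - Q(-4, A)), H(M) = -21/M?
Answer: -691/4 ≈ -172.75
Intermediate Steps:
h(V) = 1 (h(V) = (2*V)/((2*V)) = (2*V)*(1/(2*V)) = 1)
Q(O, y) = 21/4 (Q(O, y) = 4 + (¼)*5 = 4 + 5/4 = 21/4)
K(A, c) = -7/4 + A/3 + 2*c/3 (K(A, c) = ((A + c) + (c - 1*21/4))/3 = ((A + c) + (c - 21/4))/3 = ((A + c) + (-21/4 + c))/3 = (-21/4 + A + 2*c)/3 = -7/4 + A/3 + 2*c/3)
H(15)*120 + K(h(6), -5) = -21/15*120 + (-7/4 + (⅓)*1 + (⅔)*(-5)) = -21*1/15*120 + (-7/4 + ⅓ - 10/3) = -7/5*120 - 19/4 = -168 - 19/4 = -691/4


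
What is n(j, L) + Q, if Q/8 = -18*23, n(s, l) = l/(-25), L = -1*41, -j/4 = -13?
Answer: -82759/25 ≈ -3310.4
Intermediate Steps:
j = 52 (j = -4*(-13) = 52)
L = -41
n(s, l) = -l/25 (n(s, l) = l*(-1/25) = -l/25)
Q = -3312 (Q = 8*(-18*23) = 8*(-414) = -3312)
n(j, L) + Q = -1/25*(-41) - 3312 = 41/25 - 3312 = -82759/25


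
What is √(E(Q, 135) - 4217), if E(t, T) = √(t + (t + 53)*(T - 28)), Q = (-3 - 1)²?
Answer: √(-4217 + 7*√151) ≈ 64.273*I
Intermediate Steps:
Q = 16 (Q = (-4)² = 16)
E(t, T) = √(t + (-28 + T)*(53 + t)) (E(t, T) = √(t + (53 + t)*(-28 + T)) = √(t + (-28 + T)*(53 + t)))
√(E(Q, 135) - 4217) = √(√(-1484 - 27*16 + 53*135 + 135*16) - 4217) = √(√(-1484 - 432 + 7155 + 2160) - 4217) = √(√7399 - 4217) = √(7*√151 - 4217) = √(-4217 + 7*√151)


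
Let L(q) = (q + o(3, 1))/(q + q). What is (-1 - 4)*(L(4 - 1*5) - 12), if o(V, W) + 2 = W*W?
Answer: 55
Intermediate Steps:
o(V, W) = -2 + W**2 (o(V, W) = -2 + W*W = -2 + W**2)
L(q) = (-1 + q)/(2*q) (L(q) = (q + (-2 + 1**2))/(q + q) = (q + (-2 + 1))/((2*q)) = (q - 1)*(1/(2*q)) = (-1 + q)*(1/(2*q)) = (-1 + q)/(2*q))
(-1 - 4)*(L(4 - 1*5) - 12) = (-1 - 4)*((-1 + (4 - 1*5))/(2*(4 - 1*5)) - 12) = -5*((-1 + (4 - 5))/(2*(4 - 5)) - 12) = -5*((1/2)*(-1 - 1)/(-1) - 12) = -5*((1/2)*(-1)*(-2) - 12) = -5*(1 - 12) = -5*(-11) = 55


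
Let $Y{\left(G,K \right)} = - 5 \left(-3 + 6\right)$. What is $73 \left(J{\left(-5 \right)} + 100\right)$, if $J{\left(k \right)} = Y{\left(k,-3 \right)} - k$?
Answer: $6570$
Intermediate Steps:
$Y{\left(G,K \right)} = -15$ ($Y{\left(G,K \right)} = \left(-5\right) 3 = -15$)
$J{\left(k \right)} = -15 - k$
$73 \left(J{\left(-5 \right)} + 100\right) = 73 \left(\left(-15 - -5\right) + 100\right) = 73 \left(\left(-15 + 5\right) + 100\right) = 73 \left(-10 + 100\right) = 73 \cdot 90 = 6570$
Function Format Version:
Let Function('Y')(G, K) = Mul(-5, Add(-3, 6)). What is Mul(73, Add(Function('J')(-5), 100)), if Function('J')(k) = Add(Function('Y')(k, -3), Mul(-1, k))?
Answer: 6570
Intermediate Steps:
Function('Y')(G, K) = -15 (Function('Y')(G, K) = Mul(-5, 3) = -15)
Function('J')(k) = Add(-15, Mul(-1, k))
Mul(73, Add(Function('J')(-5), 100)) = Mul(73, Add(Add(-15, Mul(-1, -5)), 100)) = Mul(73, Add(Add(-15, 5), 100)) = Mul(73, Add(-10, 100)) = Mul(73, 90) = 6570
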